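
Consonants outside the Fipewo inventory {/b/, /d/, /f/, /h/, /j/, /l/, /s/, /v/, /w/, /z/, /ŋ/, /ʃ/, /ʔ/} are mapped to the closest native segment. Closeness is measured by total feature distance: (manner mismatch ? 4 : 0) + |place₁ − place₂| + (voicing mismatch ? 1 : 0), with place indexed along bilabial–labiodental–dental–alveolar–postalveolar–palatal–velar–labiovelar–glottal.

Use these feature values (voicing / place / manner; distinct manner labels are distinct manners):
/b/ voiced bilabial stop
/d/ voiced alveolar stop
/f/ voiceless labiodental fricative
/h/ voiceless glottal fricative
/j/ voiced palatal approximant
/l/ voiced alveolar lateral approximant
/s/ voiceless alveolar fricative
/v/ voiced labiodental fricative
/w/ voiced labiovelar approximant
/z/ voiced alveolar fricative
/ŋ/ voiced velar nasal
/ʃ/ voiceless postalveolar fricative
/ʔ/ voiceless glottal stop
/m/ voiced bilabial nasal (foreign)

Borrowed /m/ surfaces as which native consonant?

b

/b/ is closest: manner differs (nasal→stop, +4), place distance 0 (bilabial→bilabial), same voicing; total 4. Next closest is /v/ at distance 5.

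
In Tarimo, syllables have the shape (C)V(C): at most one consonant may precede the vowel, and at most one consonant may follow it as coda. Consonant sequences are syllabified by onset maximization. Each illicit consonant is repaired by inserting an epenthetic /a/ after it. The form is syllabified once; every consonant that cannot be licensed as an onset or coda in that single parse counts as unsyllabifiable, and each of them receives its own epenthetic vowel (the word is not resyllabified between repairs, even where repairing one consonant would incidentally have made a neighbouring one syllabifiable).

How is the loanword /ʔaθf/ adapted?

ʔaθfa

The consonants /f/ cannot be parsed into a legal (C)V(C) syllable (at most one coda consonant is licensed; onsets are limited to one consonant).
Inserting the epenthetic vowel yields /f/ → /fa/.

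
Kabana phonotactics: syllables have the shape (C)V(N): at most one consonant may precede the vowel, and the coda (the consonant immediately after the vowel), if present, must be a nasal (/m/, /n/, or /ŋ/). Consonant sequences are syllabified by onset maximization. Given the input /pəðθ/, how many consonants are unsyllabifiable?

Syllabifying with onset maximization leaves /ð/, /θ/ stranded (only a nasal (/m/, /n/, or /ŋ/) is licensed in coda position; onsets are limited to one consonant).

2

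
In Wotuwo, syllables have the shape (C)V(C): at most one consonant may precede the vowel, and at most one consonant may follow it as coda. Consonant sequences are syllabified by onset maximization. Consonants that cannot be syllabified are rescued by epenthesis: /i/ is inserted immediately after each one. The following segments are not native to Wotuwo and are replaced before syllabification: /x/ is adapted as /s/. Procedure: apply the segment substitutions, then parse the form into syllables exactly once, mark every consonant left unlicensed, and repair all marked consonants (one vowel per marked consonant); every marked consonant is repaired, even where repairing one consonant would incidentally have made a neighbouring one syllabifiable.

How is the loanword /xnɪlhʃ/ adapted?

sinɪlhiʃi

Substitution: /x/ → /s/, giving /snɪlhʃ/.
Under (C)V(C), the unsyllabifiable consonants are /s/, /h/, /ʃ/ (at most one coda consonant is licensed; onsets are limited to one consonant).
Inserting the epenthetic vowel yields /s/ → /si/, /h/ → /hi/, /ʃ/ → /ʃi/.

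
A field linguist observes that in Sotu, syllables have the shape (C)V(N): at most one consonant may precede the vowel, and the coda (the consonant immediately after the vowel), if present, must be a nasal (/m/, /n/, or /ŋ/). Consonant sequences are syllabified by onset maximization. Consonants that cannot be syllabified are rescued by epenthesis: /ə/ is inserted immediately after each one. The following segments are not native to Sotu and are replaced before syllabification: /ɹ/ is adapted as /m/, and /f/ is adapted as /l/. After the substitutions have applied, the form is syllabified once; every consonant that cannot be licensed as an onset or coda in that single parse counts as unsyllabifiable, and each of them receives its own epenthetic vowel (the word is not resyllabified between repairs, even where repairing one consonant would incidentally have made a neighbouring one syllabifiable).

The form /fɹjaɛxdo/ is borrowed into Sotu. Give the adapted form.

ləməjaɛxədo

Substitution: /f/ → /l/, /ɹ/ → /m/, giving /lmjaɛxdo/.
Under (C)V(N), the unsyllabifiable consonants are /l/, /m/, /x/ (only a nasal (/m/, /n/, or /ŋ/) is licensed in coda position; onsets are limited to one consonant).
Inserting the epenthetic vowel yields /l/ → /lə/, /m/ → /mə/, /x/ → /xə/.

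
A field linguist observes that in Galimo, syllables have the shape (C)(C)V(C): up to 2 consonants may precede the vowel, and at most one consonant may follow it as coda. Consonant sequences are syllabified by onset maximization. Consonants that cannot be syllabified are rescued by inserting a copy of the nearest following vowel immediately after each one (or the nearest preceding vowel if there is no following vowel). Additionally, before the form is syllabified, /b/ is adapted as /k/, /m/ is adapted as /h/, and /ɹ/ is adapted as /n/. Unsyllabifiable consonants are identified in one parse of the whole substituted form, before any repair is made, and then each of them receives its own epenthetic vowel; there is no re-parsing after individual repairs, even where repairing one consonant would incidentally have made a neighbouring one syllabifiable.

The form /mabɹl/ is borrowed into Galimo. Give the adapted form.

haknala

Substitution: /m/ → /h/, /b/ → /k/, /ɹ/ → /n/, giving /haknl/.
Under (C)(C)V(C), the unsyllabifiable consonants are /n/, /l/ (at most one coda consonant is licensed; onsets may contain at most 2 consonants).
Inserting the epenthetic vowel yields /n/ → /na/, /l/ → /la/.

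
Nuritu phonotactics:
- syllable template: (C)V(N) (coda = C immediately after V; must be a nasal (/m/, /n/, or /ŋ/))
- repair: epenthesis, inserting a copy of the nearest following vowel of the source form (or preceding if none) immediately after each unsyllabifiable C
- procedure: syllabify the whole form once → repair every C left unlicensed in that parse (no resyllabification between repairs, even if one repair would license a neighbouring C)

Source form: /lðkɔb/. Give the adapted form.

Under (C)V(N), the unsyllabifiable consonants are /l/, /ð/, /b/ (only a nasal (/m/, /n/, or /ŋ/) is licensed in coda position; onsets are limited to one consonant).
Inserting the epenthetic vowel yields /l/ → /lɔ/, /ð/ → /ðɔ/, /b/ → /bɔ/.

lɔðɔkɔbɔ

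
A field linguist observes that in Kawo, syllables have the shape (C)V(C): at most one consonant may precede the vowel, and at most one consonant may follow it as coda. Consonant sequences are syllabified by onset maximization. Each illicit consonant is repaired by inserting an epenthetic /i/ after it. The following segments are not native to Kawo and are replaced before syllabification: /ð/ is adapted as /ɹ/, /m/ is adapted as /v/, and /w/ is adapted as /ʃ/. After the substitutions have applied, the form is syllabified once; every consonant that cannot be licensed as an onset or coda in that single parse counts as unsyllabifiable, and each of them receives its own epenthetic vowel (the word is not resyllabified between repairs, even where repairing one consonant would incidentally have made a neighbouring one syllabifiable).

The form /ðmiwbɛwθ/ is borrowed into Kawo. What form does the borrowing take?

ɹiviʃbɛʃθi

Substitution: /ð/ → /ɹ/, /m/ → /v/, /w/ → /ʃ/, giving /ɹviʃbɛʃθ/.
Under (C)V(C), the unsyllabifiable consonants are /ɹ/, /θ/ (at most one coda consonant is licensed; onsets are limited to one consonant).
Epenthesis after each stranded consonant: /ɹ/ → /ɹi/, /θ/ → /θi/.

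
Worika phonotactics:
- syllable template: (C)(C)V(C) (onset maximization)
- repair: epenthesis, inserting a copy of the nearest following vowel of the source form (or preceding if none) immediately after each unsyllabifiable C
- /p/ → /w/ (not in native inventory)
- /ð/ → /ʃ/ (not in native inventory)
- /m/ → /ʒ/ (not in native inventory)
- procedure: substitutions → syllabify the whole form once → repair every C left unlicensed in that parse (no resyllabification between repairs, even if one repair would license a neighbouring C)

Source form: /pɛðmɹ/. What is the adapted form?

Substitution: /p/ → /w/, /ð/ → /ʃ/, /m/ → /ʒ/, giving /wɛʃʒɹ/.
Syllabifying with onset maximization leaves /ʒ/, /ɹ/ stranded (at most one coda consonant is licensed; onsets may contain at most 2 consonants).
Each unlicensed consonant becomes the onset of a new syllable: /ʒ/ → /ʒɛ/, /ɹ/ → /ɹɛ/.

wɛʃʒɛɹɛ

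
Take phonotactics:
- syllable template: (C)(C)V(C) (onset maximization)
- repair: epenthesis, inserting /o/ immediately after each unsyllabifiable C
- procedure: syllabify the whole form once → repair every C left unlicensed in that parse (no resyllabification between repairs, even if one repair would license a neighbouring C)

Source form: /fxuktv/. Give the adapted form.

Syllabifying with onset maximization leaves /t/, /v/ stranded (at most one coda consonant is licensed; onsets may contain at most 2 consonants).
Each unlicensed consonant becomes the onset of a new syllable: /t/ → /to/, /v/ → /vo/.

fxuktovo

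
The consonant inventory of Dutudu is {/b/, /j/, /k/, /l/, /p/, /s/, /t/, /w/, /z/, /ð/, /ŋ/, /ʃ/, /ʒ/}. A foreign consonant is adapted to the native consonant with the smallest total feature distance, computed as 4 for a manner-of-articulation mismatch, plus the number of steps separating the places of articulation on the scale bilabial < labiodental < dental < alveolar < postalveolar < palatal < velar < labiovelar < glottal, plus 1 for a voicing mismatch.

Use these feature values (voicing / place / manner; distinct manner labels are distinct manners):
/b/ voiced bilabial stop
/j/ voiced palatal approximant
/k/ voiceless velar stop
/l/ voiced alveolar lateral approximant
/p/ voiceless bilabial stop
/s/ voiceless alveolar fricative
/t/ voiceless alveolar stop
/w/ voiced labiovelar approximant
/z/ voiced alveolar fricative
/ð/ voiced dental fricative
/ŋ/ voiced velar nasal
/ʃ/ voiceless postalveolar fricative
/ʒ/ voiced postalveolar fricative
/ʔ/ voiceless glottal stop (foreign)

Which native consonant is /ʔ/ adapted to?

k

/k/ is closest: same manner (stop), place distance 2 (glottal→velar), same voicing; total 2. Next closest is /t/ at distance 5.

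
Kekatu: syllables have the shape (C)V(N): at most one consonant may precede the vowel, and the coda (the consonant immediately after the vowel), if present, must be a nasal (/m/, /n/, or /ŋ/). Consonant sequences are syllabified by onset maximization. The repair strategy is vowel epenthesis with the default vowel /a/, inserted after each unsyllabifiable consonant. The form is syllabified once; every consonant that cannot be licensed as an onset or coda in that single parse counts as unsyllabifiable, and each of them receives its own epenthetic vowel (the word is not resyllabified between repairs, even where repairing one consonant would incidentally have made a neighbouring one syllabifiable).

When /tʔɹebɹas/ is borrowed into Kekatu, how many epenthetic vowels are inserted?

4

The unsyllabifiable consonants are /t/, /ʔ/, /b/, /s/; each receives one epenthetic vowel.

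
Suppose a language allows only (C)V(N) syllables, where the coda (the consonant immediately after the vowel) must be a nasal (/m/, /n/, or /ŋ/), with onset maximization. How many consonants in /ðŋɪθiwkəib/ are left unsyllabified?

Under (C)V(N), the unsyllabifiable consonants are /ð/, /w/, /b/ (only a nasal (/m/, /n/, or /ŋ/) is licensed in coda position; onsets are limited to one consonant).

3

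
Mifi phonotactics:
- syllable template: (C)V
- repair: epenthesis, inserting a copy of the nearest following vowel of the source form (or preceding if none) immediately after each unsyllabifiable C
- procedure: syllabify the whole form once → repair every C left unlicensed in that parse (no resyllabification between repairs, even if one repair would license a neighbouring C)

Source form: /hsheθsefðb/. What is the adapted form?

heseheθesefeðebe

Under (C)V, the unsyllabifiable consonants are /h/, /s/, /θ/, /f/, /ð/, /b/ (no codas are permitted; onsets are limited to one consonant).
Each unlicensed consonant becomes the onset of a new syllable: /h/ → /he/, /s/ → /se/, /θ/ → /θe/, /f/ → /fe/, /ð/ → /ðe/, /b/ → /be/.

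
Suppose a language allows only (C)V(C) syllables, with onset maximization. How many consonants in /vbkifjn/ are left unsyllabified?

Under (C)V(C), the unsyllabifiable consonants are /v/, /b/, /j/, /n/ (at most one coda consonant is licensed; onsets are limited to one consonant).

4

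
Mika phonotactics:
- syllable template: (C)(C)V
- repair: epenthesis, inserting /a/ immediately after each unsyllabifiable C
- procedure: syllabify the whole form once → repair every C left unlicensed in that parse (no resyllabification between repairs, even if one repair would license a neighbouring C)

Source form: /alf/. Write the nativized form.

Syllabifying with onset maximization leaves /l/, /f/ stranded (no codas are permitted; onsets may contain at most 2 consonants).
Inserting the epenthetic vowel yields /l/ → /la/, /f/ → /fa/.

alafa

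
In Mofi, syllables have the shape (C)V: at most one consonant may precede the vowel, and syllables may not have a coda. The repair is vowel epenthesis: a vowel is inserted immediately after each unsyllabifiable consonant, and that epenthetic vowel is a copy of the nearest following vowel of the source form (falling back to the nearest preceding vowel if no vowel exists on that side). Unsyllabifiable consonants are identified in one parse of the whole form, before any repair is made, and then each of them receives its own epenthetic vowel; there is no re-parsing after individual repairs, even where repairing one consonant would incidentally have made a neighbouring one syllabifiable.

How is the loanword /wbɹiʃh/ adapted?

Syllabifying with onset maximization leaves /w/, /b/, /ʃ/, /h/ stranded (no codas are permitted; onsets are limited to one consonant).
Epenthesis after each stranded consonant: /w/ → /wi/, /b/ → /bi/, /ʃ/ → /ʃi/, /h/ → /hi/.

wibiɹiʃihi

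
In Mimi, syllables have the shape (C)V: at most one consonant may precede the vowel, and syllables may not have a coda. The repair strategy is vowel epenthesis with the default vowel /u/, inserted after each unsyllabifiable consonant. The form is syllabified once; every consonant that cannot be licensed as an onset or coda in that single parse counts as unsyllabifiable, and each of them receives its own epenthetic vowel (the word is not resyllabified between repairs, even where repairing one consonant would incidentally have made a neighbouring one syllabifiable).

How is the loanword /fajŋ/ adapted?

fajuŋu

Under (C)V, the unsyllabifiable consonants are /j/, /ŋ/ (no codas are permitted; onsets are limited to one consonant).
Each unlicensed consonant becomes the onset of a new syllable: /j/ → /ju/, /ŋ/ → /ŋu/.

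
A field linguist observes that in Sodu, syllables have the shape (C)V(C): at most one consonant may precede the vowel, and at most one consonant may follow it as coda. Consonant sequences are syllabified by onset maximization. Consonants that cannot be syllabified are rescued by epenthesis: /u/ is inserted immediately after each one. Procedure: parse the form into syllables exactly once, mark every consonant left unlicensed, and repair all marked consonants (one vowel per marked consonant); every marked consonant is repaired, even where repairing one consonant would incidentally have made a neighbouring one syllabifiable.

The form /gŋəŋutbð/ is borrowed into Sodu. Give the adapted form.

guŋəŋutbuðu

The consonants /g/, /b/, /ð/ cannot be parsed into a legal (C)V(C) syllable (at most one coda consonant is licensed; onsets are limited to one consonant).
Each unlicensed consonant becomes the onset of a new syllable: /g/ → /gu/, /b/ → /bu/, /ð/ → /ðu/.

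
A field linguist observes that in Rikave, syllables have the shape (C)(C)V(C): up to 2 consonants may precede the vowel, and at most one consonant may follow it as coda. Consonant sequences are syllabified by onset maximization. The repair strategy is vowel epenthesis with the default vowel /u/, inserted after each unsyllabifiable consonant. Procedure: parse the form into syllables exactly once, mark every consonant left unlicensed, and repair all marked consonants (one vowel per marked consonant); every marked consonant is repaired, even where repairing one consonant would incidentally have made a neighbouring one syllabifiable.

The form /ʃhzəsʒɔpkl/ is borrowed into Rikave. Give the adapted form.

ʃuhzəsʒɔpkulu

Under (C)(C)V(C), the unsyllabifiable consonants are /ʃ/, /k/, /l/ (at most one coda consonant is licensed; onsets may contain at most 2 consonants).
Each unlicensed consonant becomes the onset of a new syllable: /ʃ/ → /ʃu/, /k/ → /ku/, /l/ → /lu/.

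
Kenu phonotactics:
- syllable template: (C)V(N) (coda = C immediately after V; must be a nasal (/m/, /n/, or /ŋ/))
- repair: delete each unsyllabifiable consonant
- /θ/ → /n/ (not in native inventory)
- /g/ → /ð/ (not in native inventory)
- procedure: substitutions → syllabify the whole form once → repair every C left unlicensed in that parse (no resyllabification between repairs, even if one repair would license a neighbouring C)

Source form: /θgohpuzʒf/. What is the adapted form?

ðopu

Substitution: /θ/ → /n/, /g/ → /ð/, giving /nðohpuzʒf/.
Under (C)V(N), the unsyllabifiable consonants are /n/, /h/, /z/, /ʒ/, /f/ (only a nasal (/m/, /n/, or /ŋ/) is licensed in coda position; onsets are limited to one consonant).
Deletion applies to /n/, /h/, /z/, /ʒ/, /f/.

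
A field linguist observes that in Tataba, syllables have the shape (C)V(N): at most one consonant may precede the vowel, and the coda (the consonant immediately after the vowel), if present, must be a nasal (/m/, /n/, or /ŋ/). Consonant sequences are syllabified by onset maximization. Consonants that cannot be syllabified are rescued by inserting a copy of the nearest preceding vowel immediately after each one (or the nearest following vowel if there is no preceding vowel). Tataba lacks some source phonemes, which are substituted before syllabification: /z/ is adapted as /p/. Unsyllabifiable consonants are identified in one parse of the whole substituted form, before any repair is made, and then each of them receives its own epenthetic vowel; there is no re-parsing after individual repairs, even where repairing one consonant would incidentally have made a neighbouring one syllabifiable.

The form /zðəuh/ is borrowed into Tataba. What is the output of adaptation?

pəðəuhu

Substitution: /z/ → /p/, giving /pðəuh/.
Syllabifying with onset maximization leaves /p/, /h/ stranded (only a nasal (/m/, /n/, or /ŋ/) is licensed in coda position; onsets are limited to one consonant).
Inserting the epenthetic vowel yields /p/ → /pə/, /h/ → /hu/.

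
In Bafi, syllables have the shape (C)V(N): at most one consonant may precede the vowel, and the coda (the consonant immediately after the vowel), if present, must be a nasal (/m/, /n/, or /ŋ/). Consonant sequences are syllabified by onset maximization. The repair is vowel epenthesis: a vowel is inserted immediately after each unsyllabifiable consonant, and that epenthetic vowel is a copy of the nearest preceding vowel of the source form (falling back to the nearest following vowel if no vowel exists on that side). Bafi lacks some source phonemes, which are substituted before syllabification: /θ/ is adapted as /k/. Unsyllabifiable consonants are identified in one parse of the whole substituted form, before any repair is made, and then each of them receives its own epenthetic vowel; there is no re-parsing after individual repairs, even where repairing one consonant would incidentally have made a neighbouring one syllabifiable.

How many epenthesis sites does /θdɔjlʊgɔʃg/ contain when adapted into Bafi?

After substitution the input is /kdɔjlʊgɔʃg/.
The unsyllabifiable consonants are /k/, /j/, /ʃ/, /g/; each receives one epenthetic vowel.

4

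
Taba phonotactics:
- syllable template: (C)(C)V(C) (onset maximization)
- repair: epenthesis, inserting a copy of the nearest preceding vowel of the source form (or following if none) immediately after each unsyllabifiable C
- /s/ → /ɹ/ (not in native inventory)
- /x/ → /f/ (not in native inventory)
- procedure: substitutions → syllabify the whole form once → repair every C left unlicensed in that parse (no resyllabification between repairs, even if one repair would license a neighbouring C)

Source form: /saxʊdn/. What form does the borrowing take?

Substitution: /s/ → /ɹ/, /x/ → /f/, giving /ɹafʊdn/.
Under (C)(C)V(C), the unsyllabifiable consonants are /n/ (at most one coda consonant is licensed; onsets may contain at most 2 consonants).
Inserting the epenthetic vowel yields /n/ → /nʊ/.

ɹafʊdnʊ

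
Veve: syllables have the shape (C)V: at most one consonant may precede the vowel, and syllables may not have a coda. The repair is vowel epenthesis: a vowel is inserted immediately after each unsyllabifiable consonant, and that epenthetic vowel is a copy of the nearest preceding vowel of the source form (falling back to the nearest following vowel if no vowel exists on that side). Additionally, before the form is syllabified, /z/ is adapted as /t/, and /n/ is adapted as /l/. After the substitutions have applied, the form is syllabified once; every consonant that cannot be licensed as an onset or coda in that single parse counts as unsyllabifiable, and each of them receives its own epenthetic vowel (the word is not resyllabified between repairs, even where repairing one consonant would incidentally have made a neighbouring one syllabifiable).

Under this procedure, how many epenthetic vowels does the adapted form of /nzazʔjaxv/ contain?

After substitution the input is /ltatʔjaxv/.
The unsyllabifiable consonants are /l/, /t/, /ʔ/, /x/, /v/; each receives one epenthetic vowel.

5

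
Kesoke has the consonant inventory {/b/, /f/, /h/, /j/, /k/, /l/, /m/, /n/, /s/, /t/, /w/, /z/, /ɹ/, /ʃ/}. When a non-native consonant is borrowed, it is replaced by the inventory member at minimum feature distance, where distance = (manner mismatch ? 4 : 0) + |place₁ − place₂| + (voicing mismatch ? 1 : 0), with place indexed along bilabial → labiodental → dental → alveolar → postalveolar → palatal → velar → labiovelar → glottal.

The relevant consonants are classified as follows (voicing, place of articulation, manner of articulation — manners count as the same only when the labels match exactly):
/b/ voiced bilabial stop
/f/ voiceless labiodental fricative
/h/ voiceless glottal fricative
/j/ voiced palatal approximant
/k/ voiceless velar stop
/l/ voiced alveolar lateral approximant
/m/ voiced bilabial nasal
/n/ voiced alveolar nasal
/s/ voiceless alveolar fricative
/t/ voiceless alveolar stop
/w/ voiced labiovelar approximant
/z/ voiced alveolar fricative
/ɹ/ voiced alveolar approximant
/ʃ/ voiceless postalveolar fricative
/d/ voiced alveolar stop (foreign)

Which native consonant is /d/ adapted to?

/t/ is closest: same manner (stop), place distance 0 (alveolar→alveolar), voicing differs (+1); total 1. Next closest is /b/ at distance 3.

t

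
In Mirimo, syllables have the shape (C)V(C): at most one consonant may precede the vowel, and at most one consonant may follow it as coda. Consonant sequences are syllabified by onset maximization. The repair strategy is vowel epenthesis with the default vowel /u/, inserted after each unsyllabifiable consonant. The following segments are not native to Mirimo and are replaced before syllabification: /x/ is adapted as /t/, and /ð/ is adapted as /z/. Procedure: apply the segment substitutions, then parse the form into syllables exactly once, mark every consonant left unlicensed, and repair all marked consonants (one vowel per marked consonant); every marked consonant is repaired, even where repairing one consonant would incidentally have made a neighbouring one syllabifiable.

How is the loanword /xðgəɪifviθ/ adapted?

Substitution: /x/ → /t/, /ð/ → /z/, giving /tzgəɪifviθ/.
Under (C)V(C), the unsyllabifiable consonants are /t/, /z/ (at most one coda consonant is licensed; onsets are limited to one consonant).
Inserting the epenthetic vowel yields /t/ → /tu/, /z/ → /zu/.

tuzugəɪifviθ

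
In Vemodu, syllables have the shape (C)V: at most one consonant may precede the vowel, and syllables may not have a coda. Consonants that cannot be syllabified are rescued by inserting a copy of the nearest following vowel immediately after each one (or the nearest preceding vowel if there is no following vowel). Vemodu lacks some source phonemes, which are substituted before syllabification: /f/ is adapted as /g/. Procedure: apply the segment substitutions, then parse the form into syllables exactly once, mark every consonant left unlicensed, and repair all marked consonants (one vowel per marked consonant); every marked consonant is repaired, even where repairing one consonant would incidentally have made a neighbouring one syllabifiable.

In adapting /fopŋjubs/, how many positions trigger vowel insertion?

4

After substitution the input is /gopŋjubs/.
The unsyllabifiable consonants are /p/, /ŋ/, /b/, /s/; each receives one epenthetic vowel.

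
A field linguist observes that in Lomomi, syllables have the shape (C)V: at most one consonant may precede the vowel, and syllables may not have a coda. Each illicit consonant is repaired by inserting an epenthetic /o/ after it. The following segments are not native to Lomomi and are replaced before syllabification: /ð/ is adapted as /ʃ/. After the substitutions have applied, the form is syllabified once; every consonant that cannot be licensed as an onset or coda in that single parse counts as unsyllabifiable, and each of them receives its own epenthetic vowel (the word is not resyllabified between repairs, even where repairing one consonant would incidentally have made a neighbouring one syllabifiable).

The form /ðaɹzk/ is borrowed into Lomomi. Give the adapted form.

ʃaɹozoko

Substitution: /ð/ → /ʃ/, giving /ʃaɹzk/.
The consonants /ɹ/, /z/, /k/ cannot be parsed into a legal (C)V syllable (no codas are permitted; onsets are limited to one consonant).
Each unlicensed consonant becomes the onset of a new syllable: /ɹ/ → /ɹo/, /z/ → /zo/, /k/ → /ko/.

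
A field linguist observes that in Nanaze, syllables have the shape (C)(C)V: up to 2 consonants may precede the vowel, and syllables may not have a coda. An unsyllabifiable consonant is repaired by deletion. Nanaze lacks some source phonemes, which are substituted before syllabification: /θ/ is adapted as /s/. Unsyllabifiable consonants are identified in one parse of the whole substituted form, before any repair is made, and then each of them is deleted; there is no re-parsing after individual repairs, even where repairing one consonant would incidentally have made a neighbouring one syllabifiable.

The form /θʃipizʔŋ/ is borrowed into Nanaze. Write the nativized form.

Substitution: /θ/ → /s/, giving /sʃipizʔŋ/.
The consonants /z/, /ʔ/, /ŋ/ cannot be parsed into a legal (C)(C)V syllable (no codas are permitted; onsets may contain at most 2 consonants).
Deleting the stranded consonants removes /z/, /ʔ/, /ŋ/.

sʃipi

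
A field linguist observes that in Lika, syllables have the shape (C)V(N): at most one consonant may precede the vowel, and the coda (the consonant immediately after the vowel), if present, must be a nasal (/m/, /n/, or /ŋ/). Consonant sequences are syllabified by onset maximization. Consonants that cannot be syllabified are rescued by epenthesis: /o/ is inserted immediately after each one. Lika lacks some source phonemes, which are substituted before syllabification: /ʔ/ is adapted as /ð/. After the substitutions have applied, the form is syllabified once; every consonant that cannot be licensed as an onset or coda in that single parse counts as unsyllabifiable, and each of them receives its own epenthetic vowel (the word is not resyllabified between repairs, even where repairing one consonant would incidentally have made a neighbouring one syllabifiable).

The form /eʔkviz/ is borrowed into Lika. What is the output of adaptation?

Substitution: /ʔ/ → /ð/, giving /eðkviz/.
Under (C)V(N), the unsyllabifiable consonants are /ð/, /k/, /z/ (only a nasal (/m/, /n/, or /ŋ/) is licensed in coda position; onsets are limited to one consonant).
Epenthesis after each stranded consonant: /ð/ → /ðo/, /k/ → /ko/, /z/ → /zo/.

eðokovizo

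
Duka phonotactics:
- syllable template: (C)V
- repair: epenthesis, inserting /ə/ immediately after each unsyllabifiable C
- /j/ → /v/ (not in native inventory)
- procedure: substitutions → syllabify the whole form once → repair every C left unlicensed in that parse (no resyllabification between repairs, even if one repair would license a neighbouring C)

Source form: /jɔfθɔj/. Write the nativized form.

Substitution: /j/ → /v/, giving /vɔfθɔv/.
Syllabifying with onset maximization leaves /f/, /v/ stranded (no codas are permitted; onsets are limited to one consonant).
Epenthesis after each stranded consonant: /f/ → /fə/, /v/ → /və/.

vɔfəθɔvə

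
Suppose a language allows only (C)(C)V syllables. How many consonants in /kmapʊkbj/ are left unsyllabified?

3

The consonants /k/, /b/, /j/ cannot be parsed into a legal (C)(C)V syllable (no codas are permitted; onsets may contain at most 2 consonants).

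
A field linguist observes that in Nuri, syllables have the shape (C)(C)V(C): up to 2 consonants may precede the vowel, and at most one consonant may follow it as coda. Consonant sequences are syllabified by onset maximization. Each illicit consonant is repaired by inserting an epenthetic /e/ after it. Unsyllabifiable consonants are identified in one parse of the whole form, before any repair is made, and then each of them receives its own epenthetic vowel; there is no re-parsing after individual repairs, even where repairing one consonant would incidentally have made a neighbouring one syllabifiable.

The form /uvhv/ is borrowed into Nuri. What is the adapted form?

Under (C)(C)V(C), the unsyllabifiable consonants are /h/, /v/ (at most one coda consonant is licensed; onsets may contain at most 2 consonants).
Inserting the epenthetic vowel yields /h/ → /he/, /v/ → /ve/.

uvheve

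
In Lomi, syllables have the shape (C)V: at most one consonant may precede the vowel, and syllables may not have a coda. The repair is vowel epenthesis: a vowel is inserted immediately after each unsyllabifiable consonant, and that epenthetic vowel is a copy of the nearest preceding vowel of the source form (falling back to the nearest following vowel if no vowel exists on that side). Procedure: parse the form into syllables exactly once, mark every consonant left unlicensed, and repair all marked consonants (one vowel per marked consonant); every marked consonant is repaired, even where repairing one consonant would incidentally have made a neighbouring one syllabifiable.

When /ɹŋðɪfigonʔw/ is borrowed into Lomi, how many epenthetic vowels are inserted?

5

The unsyllabifiable consonants are /ɹ/, /ŋ/, /n/, /ʔ/, /w/; each receives one epenthetic vowel.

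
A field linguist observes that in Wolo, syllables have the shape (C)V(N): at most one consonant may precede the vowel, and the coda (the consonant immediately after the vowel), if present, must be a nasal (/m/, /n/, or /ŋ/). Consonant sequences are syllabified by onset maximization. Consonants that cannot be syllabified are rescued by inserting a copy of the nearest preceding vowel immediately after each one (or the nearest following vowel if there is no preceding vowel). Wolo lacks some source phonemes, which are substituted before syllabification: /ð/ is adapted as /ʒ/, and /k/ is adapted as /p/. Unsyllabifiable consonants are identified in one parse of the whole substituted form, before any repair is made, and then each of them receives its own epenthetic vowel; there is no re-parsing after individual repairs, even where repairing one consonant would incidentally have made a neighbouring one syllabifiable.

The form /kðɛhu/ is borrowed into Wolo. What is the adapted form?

pɛʒɛhu

Substitution: /k/ → /p/, /ð/ → /ʒ/, giving /pʒɛhu/.
The consonants /p/ cannot be parsed into a legal (C)V(N) syllable (only a nasal (/m/, /n/, or /ŋ/) is licensed in coda position; onsets are limited to one consonant).
Inserting the epenthetic vowel yields /p/ → /pɛ/.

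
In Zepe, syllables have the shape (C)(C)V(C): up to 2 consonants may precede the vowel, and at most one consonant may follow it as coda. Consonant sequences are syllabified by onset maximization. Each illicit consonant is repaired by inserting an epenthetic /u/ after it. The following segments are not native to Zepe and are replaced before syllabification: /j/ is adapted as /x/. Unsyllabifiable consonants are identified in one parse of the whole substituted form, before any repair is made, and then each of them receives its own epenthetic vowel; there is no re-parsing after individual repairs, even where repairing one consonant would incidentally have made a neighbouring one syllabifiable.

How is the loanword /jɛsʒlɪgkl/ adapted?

xɛsʒlɪgkulu

Substitution: /j/ → /x/, giving /xɛsʒlɪgkl/.
Syllabifying with onset maximization leaves /k/, /l/ stranded (at most one coda consonant is licensed; onsets may contain at most 2 consonants).
Inserting the epenthetic vowel yields /k/ → /ku/, /l/ → /lu/.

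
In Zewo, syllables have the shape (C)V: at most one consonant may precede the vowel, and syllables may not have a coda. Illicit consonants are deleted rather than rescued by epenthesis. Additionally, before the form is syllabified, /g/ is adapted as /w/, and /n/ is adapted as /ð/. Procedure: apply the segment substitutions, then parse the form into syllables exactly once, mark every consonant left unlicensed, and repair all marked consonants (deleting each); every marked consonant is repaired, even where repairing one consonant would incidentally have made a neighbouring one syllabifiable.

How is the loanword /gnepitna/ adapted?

ðepiða

Substitution: /g/ → /w/, /n/ → /ð/, giving /wðepitða/.
Under (C)V, the unsyllabifiable consonants are /w/, /t/ (no codas are permitted; onsets are limited to one consonant).
Deleting the stranded consonants removes /w/, /t/.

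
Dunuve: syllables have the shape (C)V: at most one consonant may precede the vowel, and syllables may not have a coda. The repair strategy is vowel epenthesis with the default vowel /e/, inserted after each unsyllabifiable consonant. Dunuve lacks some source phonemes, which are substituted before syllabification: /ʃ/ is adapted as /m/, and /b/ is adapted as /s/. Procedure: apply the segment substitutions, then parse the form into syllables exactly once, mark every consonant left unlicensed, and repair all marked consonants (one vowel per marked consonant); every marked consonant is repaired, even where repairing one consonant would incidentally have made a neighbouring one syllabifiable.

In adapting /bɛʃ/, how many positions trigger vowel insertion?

1

After substitution the input is /sɛm/.
The unsyllabifiable consonants are /m/; each receives one epenthetic vowel.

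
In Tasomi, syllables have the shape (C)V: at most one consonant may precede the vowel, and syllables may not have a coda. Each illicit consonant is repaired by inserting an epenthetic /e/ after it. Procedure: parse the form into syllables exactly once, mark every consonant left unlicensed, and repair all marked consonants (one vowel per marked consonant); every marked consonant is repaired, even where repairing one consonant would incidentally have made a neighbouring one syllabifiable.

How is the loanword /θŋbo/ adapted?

θeŋebo

Under (C)V, the unsyllabifiable consonants are /θ/, /ŋ/ (no codas are permitted; onsets are limited to one consonant).
Each unlicensed consonant becomes the onset of a new syllable: /θ/ → /θe/, /ŋ/ → /ŋe/.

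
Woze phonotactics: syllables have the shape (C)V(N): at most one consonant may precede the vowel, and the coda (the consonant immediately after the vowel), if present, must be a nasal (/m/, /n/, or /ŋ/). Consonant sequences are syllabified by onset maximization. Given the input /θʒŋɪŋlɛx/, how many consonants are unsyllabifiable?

3

The consonants /θ/, /ʒ/, /x/ cannot be parsed into a legal (C)V(N) syllable (only a nasal (/m/, /n/, or /ŋ/) is licensed in coda position; onsets are limited to one consonant).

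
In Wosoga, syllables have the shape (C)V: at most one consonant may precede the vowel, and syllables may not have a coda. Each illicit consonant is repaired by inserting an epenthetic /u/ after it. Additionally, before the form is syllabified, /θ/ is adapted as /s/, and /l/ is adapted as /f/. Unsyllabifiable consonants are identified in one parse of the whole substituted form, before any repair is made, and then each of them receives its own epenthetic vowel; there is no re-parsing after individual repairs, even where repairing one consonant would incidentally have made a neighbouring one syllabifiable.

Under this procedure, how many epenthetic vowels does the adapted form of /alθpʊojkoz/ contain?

4

After substitution the input is /afspʊojkoz/.
The unsyllabifiable consonants are /f/, /s/, /j/, /z/; each receives one epenthetic vowel.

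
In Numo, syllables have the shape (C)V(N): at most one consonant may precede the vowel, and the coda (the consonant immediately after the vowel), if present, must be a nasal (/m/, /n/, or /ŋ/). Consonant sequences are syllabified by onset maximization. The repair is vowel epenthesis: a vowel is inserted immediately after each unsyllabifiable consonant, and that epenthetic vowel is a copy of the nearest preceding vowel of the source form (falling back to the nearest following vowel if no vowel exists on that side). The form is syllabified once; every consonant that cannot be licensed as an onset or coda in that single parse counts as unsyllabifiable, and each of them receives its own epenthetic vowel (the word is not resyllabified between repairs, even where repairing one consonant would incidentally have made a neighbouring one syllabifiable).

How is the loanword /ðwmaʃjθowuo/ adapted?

Under (C)V(N), the unsyllabifiable consonants are /ð/, /w/, /ʃ/, /j/ (only a nasal (/m/, /n/, or /ŋ/) is licensed in coda position; onsets are limited to one consonant).
Each unlicensed consonant becomes the onset of a new syllable: /ð/ → /ða/, /w/ → /wa/, /ʃ/ → /ʃa/, /j/ → /ja/.

ðawamaʃajaθowuo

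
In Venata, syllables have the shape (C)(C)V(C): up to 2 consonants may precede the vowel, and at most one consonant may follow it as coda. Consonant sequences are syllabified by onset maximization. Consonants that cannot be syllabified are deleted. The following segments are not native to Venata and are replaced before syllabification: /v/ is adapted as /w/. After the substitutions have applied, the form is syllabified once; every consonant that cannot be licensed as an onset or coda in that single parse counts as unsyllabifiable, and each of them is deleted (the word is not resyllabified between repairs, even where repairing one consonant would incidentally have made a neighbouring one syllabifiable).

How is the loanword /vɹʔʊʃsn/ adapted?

Substitution: /v/ → /w/, giving /wɹʔʊʃsn/.
The consonants /w/, /s/, /n/ cannot be parsed into a legal (C)(C)V(C) syllable (at most one coda consonant is licensed; onsets may contain at most 2 consonants).
Deletion applies to /w/, /s/, /n/.

ɹʔʊʃ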